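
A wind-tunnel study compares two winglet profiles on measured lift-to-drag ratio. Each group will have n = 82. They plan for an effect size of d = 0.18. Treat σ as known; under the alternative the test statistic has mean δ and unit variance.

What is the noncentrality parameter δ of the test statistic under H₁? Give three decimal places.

The noncentrality parameter scales effect size by the design's sample-size factor: δ = d·√(n/2) = 0.18 × √(82/2) = 1.1526

δ ≈ 1.153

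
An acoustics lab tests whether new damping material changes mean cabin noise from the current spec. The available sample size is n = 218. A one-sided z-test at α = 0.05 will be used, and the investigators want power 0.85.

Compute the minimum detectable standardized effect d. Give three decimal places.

Need Φ(δ − 1.645) = 0.85, so δ = 1.645 + 1.036 = 2.681.
δ = d·√n ⇒ d = δ/√n = 2.681/√218 = 0.1816.

d ≈ 0.182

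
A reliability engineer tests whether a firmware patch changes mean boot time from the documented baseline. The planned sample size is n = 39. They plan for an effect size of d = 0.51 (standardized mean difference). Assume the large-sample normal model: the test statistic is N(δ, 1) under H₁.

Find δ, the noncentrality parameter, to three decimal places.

The noncentrality parameter scales effect size by the design's sample-size factor: δ = d·√n = 0.51 × √39 = 3.1849

δ ≈ 3.185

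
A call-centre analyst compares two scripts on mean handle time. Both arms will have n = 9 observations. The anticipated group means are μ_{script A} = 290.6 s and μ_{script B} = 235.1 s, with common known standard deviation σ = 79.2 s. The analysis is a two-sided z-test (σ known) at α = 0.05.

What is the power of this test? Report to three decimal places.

Power ≈ 0.318

Standardized effect: d = |μ_{script A} − μ_{script B}| / σ = |290.6 − 235.1| / 79.2 = 0.7008
Noncentrality parameter: δ = d·√(n/2) = 0.7008 × √(9/2) = 1.4865
Critical value for a two-sided test at α = 0.05: z_{α/2} = 1.960.
Power = Φ(δ − 1.960) + Φ(−δ − 1.960) = Φ(-0.473) + Φ(-3.446) = 0.3180 + 0.0003 = 0.3182.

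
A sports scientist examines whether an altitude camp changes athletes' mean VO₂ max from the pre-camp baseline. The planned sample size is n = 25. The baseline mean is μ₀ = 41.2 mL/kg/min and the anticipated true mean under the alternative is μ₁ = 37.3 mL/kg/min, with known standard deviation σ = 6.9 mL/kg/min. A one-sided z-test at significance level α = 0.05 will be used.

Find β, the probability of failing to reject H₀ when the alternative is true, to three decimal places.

β ≈ 0.119

Standardized effect: d = |μ₁ − μ₀| / σ = |37.3 − 41.2| / 6.9 = 0.5652
Noncentrality parameter: δ = d·√n = 0.5652 × √25 = 2.8261
Critical value for a one-sided test at α = 0.05: z_α = 1.645.
Power = P(Z > 1.645 − δ) = Φ(1.181) = 0.8812.
Type II error: β = 1 − power = 1 − 0.8812 = 0.1188.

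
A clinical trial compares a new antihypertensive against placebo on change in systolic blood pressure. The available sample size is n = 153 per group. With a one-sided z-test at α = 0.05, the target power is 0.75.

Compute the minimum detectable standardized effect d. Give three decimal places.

Need Φ(δ − 1.645) = 0.75, so δ = 1.645 + 0.674 = 2.319.
δ = d·√(n/2) ⇒ d = δ/√(n/2) = 2.319/√(153/2) = 0.2652.

d ≈ 0.265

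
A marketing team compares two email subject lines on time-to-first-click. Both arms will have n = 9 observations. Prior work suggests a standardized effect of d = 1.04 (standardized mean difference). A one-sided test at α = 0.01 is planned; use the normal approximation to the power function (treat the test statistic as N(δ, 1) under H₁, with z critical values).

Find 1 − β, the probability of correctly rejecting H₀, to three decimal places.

Power ≈ 0.452

Noncentrality parameter: δ = d·√(n/2) = 1.04 × √(9/2) = 2.2062
One-sided α = 0.01 → critical value z_{0.01} = 2.326.
Power = Φ(δ − 2.326) = Φ(-0.120) = 0.4522.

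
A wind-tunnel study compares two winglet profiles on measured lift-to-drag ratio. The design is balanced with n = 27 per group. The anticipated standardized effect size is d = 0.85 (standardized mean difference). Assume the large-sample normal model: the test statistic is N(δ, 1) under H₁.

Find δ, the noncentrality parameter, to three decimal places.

δ = d·√(n/2) = 0.85 × √(27/2) = 3.1231

δ ≈ 3.123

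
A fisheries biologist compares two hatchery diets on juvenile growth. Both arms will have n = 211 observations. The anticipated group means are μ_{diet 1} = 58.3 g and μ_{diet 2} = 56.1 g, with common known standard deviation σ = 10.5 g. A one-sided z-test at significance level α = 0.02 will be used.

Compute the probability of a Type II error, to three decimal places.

Standardized effect: d = |μ_{diet 1} − μ_{diet 2}| / σ = |58.3 − 56.1| / 10.5 = 0.2095
Noncentrality parameter: δ = d·√(n/2) = 0.2095 × √(211/2) = 2.1521
Critical value for a one-sided test at α = 0.02: z_α = 2.054.
Power = Φ(δ − 2.054) = Φ(0.098) = 0.5392.
Type II error: β = 1 − power = 1 − 0.5392 = 0.4608.

β ≈ 0.461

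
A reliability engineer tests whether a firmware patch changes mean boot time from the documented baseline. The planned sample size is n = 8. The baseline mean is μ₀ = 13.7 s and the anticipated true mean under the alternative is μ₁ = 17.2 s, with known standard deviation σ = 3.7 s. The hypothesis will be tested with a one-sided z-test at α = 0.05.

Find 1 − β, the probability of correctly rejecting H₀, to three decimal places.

Standardized effect: d = |μ₁ − μ₀| / σ = |17.2 − 13.7| / 3.7 = 0.9459
Noncentrality parameter: δ = d·√n = 0.9459 × √8 = 2.6755
Critical value for a one-sided test at α = 0.05: z_α = 1.645.
Power = P(Z > 1.645 − δ) = Φ(1.031) = 0.8487.

Power ≈ 0.849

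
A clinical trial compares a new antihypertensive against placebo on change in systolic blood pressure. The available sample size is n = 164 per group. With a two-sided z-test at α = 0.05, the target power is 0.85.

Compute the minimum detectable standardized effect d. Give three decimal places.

Need Φ(δ − 1.960) = 0.85, so δ = 1.960 + 1.036 = 2.996.
(Lower-tail contribution to power is negligible for δ > 0.)
δ = d·√(n/2) ⇒ d = δ/√(n/2) = 2.996/√(164/2) = 0.3309.

d ≈ 0.331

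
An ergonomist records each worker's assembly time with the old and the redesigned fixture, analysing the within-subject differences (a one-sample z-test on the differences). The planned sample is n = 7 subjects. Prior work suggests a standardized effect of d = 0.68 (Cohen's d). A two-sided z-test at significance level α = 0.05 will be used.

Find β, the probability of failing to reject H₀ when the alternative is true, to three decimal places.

β ≈ 0.564

Noncentrality parameter: δ = d·√n = 0.68 × √7 = 1.7991
Critical value for a two-sided test at α = 0.05: z_{α/2} = 1.960.
Power = Φ(δ − 1.960) + Φ(−δ − 1.960) = Φ(-0.161) + Φ(-3.759) = 0.4361 + 0.0001 = 0.4362.
Type II error: β = 1 − power = 1 − 0.4362 = 0.5638.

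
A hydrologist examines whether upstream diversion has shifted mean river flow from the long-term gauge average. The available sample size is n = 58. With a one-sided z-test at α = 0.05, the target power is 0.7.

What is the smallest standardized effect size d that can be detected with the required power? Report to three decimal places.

d ≈ 0.285

Need Φ(δ − 1.645) = 0.7, so δ = 1.645 + 0.524 = 2.169.
δ = d·√n ⇒ d = δ/√n = 2.169/√58 = 0.2848.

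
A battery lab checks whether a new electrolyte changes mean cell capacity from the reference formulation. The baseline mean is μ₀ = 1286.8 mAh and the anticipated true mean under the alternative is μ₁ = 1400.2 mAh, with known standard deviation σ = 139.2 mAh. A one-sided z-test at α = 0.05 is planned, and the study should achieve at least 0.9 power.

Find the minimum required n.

Standardized effect: d = |μ₁ − μ₀| / σ = |1400.2 − 1286.8| / 139.2 = 0.8147
Set Φ(δ − 1.645) = 0.9; then δ − 1.645 = Φ⁻¹(0.9) = 1.282, giving δ = 2.926.
δ = d·√n ⇒ n = (δ/d)² = (2.926 / 0.8147)² = 12.90.
Rounding up, n = 13.

n = 13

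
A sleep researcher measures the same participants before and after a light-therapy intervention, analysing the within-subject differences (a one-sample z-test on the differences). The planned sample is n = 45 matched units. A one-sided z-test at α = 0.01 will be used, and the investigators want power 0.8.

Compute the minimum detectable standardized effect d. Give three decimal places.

d ≈ 0.472

Required noncentrality: δ = z_{0.01} + z_{0.20} = 2.326 + 0.842 = 3.168.
δ = d·√n ⇒ d = δ/√n = 3.168/√45 = 0.4723.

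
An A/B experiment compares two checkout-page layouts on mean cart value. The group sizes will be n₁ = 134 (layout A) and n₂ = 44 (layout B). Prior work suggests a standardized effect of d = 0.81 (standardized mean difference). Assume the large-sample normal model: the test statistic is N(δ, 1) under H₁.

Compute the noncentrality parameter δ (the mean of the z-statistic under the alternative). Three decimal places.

The noncentrality parameter scales effect size by the design's sample-size factor: δ = d / √(1/n₁ + 1/n₂) = 0.81 / √(1/134 + 1/44) = 4.6618

δ ≈ 4.662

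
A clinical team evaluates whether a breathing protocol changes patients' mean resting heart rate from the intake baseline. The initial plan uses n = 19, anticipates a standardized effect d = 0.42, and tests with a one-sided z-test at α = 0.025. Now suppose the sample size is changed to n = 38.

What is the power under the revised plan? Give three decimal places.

Power ≈ 0.735

With n = 38: δ = d·√n = 0.42 × √38 = 2.5891. Critical value z_{0.025} = 1.960.
Revised power = P(Z > 1.960 − δ) = Φ(0.629) = 0.7354.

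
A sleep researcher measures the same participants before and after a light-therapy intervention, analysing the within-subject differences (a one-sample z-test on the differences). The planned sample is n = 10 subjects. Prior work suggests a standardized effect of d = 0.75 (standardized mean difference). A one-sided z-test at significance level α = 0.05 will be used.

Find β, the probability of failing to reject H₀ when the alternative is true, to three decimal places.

Noncentrality parameter: δ = d·√n = 0.75 × √10 = 2.3717
One-sided α = 0.05 → critical value z_{0.05} = 1.645.
Power = P(Z > 1.645 − δ) = Φ(0.727) = 0.7663.
Type II error: β = 1 − power = 1 − 0.7663 = 0.2337.

β ≈ 0.234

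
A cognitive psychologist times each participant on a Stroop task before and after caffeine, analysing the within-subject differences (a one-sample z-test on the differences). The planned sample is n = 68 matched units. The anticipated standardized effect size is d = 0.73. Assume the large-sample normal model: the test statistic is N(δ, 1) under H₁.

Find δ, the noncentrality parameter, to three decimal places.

δ ≈ 6.020

δ = d·√n = 0.73 × √68 = 6.0197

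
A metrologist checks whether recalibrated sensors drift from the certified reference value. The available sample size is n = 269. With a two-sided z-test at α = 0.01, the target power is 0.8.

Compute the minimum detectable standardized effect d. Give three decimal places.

Need Φ(δ − 2.576) = 0.8, so δ = 2.576 + 0.842 = 3.417.
(The second rejection-region term Φ(−δ − z_{α/2}) is negligible and dropped.)
δ = d·√n ⇒ d = δ/√n = 3.417/√269 = 0.2084.

d ≈ 0.208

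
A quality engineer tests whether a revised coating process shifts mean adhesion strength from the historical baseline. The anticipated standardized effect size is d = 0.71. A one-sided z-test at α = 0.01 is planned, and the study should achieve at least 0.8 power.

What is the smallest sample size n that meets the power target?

n = 20

Set Φ(δ − 2.326) = 0.8; then δ − 2.326 = Φ⁻¹(0.8) = 0.842, giving δ = 3.168.
δ = d·√n ⇒ n = (δ/d)² = (3.168 / 0.71)² = 19.91.
Round up to the next whole unit.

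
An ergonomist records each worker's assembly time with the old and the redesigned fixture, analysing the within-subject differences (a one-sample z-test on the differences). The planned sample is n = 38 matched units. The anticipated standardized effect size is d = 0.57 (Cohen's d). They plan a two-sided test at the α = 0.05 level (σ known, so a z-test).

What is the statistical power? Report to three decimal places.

Noncentrality parameter: δ = d·√n = 0.57 × √38 = 3.5137
Two-sided α = 0.05 → critical value z_{0.025} = 1.960.
Power = Φ(δ − 1.960) + Φ(−δ − 1.960) = Φ(1.554) + Φ(-5.474) = 0.9399 + 0.0000 = 0.9399.

Power ≈ 0.940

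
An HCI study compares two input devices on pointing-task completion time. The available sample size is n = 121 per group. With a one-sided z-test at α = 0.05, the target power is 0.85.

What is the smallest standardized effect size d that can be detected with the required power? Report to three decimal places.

d ≈ 0.345

Need Φ(δ − 1.645) = 0.85, so δ = 1.645 + 1.036 = 2.681.
δ = d·√(n/2) ⇒ d = δ/√(n/2) = 2.681/√(121/2) = 0.3447.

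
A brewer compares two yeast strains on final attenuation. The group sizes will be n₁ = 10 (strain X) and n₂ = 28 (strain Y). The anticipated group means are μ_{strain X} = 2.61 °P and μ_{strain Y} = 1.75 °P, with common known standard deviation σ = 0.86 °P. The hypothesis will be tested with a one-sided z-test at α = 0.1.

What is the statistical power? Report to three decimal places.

Standardized effect: d = |μ_{strain X} − μ_{strain Y}| / σ = |2.61 − 1.75| / 0.86 = 1.0000
Noncentrality parameter: δ = d / √(1/n₁ + 1/n₂) = 1.0000 / √(1/10 + 1/28) = 2.7145
Critical value for a one-sided test at α = 0.1: z_α = 1.282.
Power = P(Z > 1.282 − δ) = Φ(1.433) = 0.9241.

Power ≈ 0.924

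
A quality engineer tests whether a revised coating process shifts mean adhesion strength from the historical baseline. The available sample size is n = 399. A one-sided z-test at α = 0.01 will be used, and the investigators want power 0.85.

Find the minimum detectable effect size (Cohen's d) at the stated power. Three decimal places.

Need Φ(δ − 2.326) = 0.85, so δ = 2.326 + 1.036 = 3.363.
δ = d·√n ⇒ d = δ/√n = 3.363/√399 = 0.1683.

d ≈ 0.168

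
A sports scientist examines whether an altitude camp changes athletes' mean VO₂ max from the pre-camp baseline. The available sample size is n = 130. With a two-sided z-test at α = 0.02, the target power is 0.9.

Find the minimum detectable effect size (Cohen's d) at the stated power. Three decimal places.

d ≈ 0.316

Required noncentrality: δ = z_{0.01} + z_{0.10} = 2.326 + 1.282 = 3.608.
(Lower-tail contribution to power is negligible for δ > 0.)
δ = d·√n ⇒ d = δ/√n = 3.608/√130 = 0.3164.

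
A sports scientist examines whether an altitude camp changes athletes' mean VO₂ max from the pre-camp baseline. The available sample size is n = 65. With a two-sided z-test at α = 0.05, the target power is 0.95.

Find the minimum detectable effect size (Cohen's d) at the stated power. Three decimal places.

Required noncentrality: δ = z_{0.025} + z_{0.05} = 1.960 + 1.645 = 3.605.
(The second rejection-region term Φ(−δ − z_{α/2}) is negligible and dropped.)
δ = d·√n ⇒ d = δ/√n = 3.605/√65 = 0.4471.

d ≈ 0.447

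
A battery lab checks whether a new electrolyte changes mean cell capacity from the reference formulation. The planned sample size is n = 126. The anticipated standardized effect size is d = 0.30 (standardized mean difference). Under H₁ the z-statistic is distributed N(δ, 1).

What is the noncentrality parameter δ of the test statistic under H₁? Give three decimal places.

δ = d·√n = 0.30 × √126 = 3.3675

δ ≈ 3.367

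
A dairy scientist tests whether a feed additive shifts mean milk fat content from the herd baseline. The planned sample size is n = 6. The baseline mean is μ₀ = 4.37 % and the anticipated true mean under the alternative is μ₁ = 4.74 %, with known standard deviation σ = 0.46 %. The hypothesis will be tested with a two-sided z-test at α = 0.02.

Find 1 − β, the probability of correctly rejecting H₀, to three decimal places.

Standardized effect: d = |μ₁ − μ₀| / σ = |4.74 − 4.37| / 0.46 = 0.8043
Noncentrality parameter: δ = d·√n = 0.8043 × √6 = 1.9702
Two-sided α = 0.02 → critical value z_{0.01} = 2.326.
Power = Φ(δ − 2.326) + Φ(−δ − 2.326) = Φ(-0.356) + Φ(-4.297) = 0.3609 + 0.0000 = 0.3609.

Power ≈ 0.361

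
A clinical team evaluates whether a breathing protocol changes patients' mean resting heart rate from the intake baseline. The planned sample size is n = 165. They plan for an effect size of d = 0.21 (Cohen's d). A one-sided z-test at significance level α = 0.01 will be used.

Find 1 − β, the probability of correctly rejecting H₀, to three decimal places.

Power ≈ 0.645

Noncentrality parameter: δ = d·√n = 0.21 × √165 = 2.6975
Critical value for a one-sided test at α = 0.01: z_α = 2.326.
Power = Φ(δ − 2.326) = Φ(0.371) = 0.6447.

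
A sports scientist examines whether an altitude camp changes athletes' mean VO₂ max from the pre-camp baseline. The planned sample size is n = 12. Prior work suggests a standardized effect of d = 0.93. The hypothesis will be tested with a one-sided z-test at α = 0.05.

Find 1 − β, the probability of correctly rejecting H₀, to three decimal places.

Power ≈ 0.943

Noncentrality parameter: δ = d·√n = 0.93 × √12 = 3.2216
Critical value for a one-sided test at α = 0.05: z_α = 1.645.
Power = P(Z > 1.645 − δ) = Φ(1.577) = 0.9426.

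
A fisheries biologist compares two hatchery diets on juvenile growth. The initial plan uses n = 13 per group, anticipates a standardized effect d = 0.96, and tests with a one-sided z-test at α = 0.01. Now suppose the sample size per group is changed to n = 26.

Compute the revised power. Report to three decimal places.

Power ≈ 0.872

With n = 26 per group: δ = d·√(n/2) = 0.96 × √(26/2) = 3.4613. Critical value z_{0.01} = 2.326.
Revised power = Φ(δ − 2.326) = Φ(1.135) = 0.8718.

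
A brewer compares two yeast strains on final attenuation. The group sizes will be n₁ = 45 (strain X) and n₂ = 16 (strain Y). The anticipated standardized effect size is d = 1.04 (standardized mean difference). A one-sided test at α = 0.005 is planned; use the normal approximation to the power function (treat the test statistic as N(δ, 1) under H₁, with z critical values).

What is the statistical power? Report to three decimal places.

Noncentrality parameter: δ = d / √(1/n₁ + 1/n₂) = 1.04 / √(1/45 + 1/16) = 3.5730
Critical value for a one-sided test at α = 0.005: z_α = 2.576.
Power = P(Z > 2.576 − δ) = Φ(0.997) = 0.8407.

Power ≈ 0.841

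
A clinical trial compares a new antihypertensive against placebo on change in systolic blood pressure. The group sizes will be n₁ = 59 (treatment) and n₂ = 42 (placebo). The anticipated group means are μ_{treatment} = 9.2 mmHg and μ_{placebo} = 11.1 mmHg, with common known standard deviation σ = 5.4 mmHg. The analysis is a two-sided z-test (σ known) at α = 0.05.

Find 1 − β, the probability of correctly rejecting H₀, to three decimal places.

Standardized effect: d = |μ_{treatment} − μ_{placebo}| / σ = |9.2 − 11.1| / 5.4 = 0.3519
Noncentrality parameter: δ = d / √(1/n₁ + 1/n₂) = 0.3519 / √(1/59 + 1/42) = 1.7428
Critical value for a two-sided test at α = 0.05: z_{α/2} = 1.960.
Power = Φ(δ − 1.960) + Φ(−δ − 1.960) = Φ(-0.217) + Φ(-3.703) = 0.4140 + 0.0001 = 0.4142.

Power ≈ 0.414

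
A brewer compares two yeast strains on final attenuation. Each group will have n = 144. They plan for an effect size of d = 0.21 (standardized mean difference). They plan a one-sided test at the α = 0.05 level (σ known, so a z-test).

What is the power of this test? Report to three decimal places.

Power ≈ 0.555

Noncentrality parameter: δ = d·√(n/2) = 0.21 × √(144/2) = 1.7819
One-sided α = 0.05 → critical value z_{0.05} = 1.645.
Power = Φ(δ − 1.645) = Φ(0.137) = 0.5545.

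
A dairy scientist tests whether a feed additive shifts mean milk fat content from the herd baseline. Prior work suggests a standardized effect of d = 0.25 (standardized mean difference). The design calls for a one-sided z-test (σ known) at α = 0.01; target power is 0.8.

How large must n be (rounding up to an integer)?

n = 161

Set Φ(δ − 2.326) = 0.8; then δ − 2.326 = Φ⁻¹(0.8) = 0.842, giving δ = 3.168.
δ = d·√n ⇒ n = (δ/d)² = (3.168 / 0.25)² = 160.58.
Round up to the next whole unit.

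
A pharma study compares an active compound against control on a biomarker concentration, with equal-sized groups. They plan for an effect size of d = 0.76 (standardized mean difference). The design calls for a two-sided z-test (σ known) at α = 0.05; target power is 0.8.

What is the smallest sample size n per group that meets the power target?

Set Φ(δ − 1.960) = 0.8; then δ − 1.960 = Φ⁻¹(0.8) = 0.842, giving δ = 2.802.
(The Φ(−δ − z_{α/2}) term is vanishingly small for δ > 0 and is dropped in the standard sample-size formula.)
δ = d·√(n/2) ⇒ n = 2(δ/d)² = 2 × (2.802 / 0.76)² = 27.18.
Rounding up, n = 28 per group.

n = 28 per group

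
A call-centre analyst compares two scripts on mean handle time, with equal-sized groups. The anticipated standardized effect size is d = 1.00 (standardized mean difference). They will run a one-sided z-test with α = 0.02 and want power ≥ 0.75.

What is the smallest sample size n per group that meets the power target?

For power 0.75 need Φ(δ − z_{0.02}) = 0.75, so δ = z_{0.02} + z_{0.25} = 2.054 + 0.674 = 2.728.
δ = d·√(n/2) ⇒ n = 2(δ/d)² = 2 × (2.728 / 1.00)² = 14.89.
Round up to the next whole unit.

n = 15 per group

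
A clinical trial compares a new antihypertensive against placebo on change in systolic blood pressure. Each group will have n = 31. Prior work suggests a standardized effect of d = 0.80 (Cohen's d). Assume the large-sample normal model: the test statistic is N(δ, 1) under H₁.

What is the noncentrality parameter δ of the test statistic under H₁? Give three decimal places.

The noncentrality parameter scales effect size by the design's sample-size factor: δ = d·√(n/2) = 0.80 × √(31/2) = 3.1496

δ ≈ 3.150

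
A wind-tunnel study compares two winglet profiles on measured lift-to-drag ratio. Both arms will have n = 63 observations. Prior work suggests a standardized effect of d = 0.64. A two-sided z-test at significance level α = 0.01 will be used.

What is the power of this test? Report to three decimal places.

Noncentrality parameter: δ = d·√(n/2) = 0.64 × √(63/2) = 3.5920
Two-sided α = 0.01 → critical value z_{0.005} = 2.576.
Power = Φ(δ − 2.576) + Φ(−δ − 2.576) = Φ(1.016) + Φ(-6.168) = 0.8452 + 0.0000 = 0.8452.

Power ≈ 0.845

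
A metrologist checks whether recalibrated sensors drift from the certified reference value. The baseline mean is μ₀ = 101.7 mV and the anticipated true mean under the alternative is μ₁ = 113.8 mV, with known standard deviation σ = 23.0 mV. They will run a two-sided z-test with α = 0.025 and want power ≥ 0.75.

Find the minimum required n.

n = 31

Standardized effect: d = |μ₁ − μ₀| / σ = |113.8 − 101.7| / 23.0 = 0.5261
For power 0.75 need Φ(δ − z_{0.0125}) = 0.75, so δ = z_{0.0125} + z_{0.25} = 2.241 + 0.674 = 2.916.
(The Φ(−δ − z_{α/2}) term is vanishingly small for δ > 0 and is dropped in the standard sample-size formula.)
δ = d·√n ⇒ n = (δ/d)² = (2.916 / 0.5261)² = 30.72.
Rounding up, n = 31.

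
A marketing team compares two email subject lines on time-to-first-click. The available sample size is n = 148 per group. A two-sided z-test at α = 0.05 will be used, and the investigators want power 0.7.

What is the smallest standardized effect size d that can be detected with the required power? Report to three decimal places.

Need Φ(δ − 1.960) = 0.7, so δ = 1.960 + 0.524 = 2.484.
(Lower-tail contribution to power is negligible for δ > 0.)
δ = d·√(n/2) ⇒ d = δ/√(n/2) = 2.484/√(148/2) = 0.2888.

d ≈ 0.289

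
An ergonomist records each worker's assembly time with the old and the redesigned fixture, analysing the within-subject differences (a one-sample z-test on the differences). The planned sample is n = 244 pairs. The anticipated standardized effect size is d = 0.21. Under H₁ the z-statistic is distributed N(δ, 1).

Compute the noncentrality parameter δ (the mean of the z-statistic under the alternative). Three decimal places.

δ ≈ 3.280

δ = d·√n = 0.21 × √244 = 3.2803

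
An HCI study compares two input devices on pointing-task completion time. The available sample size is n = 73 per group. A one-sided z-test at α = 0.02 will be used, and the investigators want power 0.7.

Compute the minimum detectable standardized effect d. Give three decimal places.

d ≈ 0.427

Need Φ(δ − 2.054) = 0.7, so δ = 2.054 + 0.524 = 2.578.
δ = d·√(n/2) ⇒ d = δ/√(n/2) = 2.578/√(73/2) = 0.4267.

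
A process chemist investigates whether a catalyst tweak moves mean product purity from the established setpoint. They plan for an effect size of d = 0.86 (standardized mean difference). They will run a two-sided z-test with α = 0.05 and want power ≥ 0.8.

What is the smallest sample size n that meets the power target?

Set Φ(δ − 1.960) = 0.8; then δ − 1.960 = Φ⁻¹(0.8) = 0.842, giving δ = 2.802.
(Ignoring the negligible lower-tail rejection probability gives the usual closed-form inversion.)
δ = d·√n ⇒ n = (δ/d)² = (2.802 / 0.86)² = 10.61.
Round up to the next whole unit.

n = 11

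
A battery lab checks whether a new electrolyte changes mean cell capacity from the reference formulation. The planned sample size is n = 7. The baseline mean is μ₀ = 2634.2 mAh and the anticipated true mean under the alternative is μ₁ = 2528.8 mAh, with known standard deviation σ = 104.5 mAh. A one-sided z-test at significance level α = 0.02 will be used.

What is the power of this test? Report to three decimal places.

Power ≈ 0.731

Standardized effect: d = |μ₁ − μ₀| / σ = |2528.8 − 2634.2| / 104.5 = 1.0086
Noncentrality parameter: δ = d·√n = 1.0086 × √7 = 2.6685
Critical value for a one-sided test at α = 0.02: z_α = 2.054.
Power = P(Z > 2.054 − δ) = Φ(0.615) = 0.7307.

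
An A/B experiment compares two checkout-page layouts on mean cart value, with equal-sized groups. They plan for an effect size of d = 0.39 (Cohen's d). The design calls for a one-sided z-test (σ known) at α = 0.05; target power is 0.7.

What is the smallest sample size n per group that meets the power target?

Set Φ(δ − 1.645) = 0.7; then δ − 1.645 = Φ⁻¹(0.7) = 0.524, giving δ = 2.169.
δ = d·√(n/2) ⇒ n = 2(δ/d)² = 2 × (2.169 / 0.39)² = 61.88.
Round up to the next whole unit.

n = 62 per group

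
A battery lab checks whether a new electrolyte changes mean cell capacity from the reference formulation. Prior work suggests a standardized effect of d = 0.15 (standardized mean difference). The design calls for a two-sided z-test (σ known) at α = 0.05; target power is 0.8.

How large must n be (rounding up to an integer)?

n = 349

For power 0.8 need Φ(δ − z_{0.025}) = 0.8, so δ = z_{0.025} + z_{0.20} = 1.960 + 0.842 = 2.802.
(For δ > 0 the lower-tail rejection region contributes negligibly to power, so the one-term inversion is standard.)
δ = d·√n ⇒ n = (δ/d)² = (2.802 / 0.15)² = 348.84.
Round up to the next whole unit.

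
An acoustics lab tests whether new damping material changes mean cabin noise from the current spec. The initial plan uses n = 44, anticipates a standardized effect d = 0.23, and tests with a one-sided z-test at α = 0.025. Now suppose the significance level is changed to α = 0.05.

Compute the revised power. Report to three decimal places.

δ = d·√n = 0.23 × √44 = 1.5256 (unchanged). New critical value: z_{0.05} = 1.645.
Revised power = P(Z > 1.645 − δ) = Φ(-0.119) = 0.4526.

Power ≈ 0.453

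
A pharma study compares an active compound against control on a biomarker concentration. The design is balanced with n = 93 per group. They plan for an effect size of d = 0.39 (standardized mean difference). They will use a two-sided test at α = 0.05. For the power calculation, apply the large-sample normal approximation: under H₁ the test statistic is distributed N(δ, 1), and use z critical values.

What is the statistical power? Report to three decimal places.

Noncentrality parameter: δ = d·√(n/2) = 0.39 × √(93/2) = 2.6594
Two-sided α = 0.05 → critical value z_{0.025} = 1.960.
Power = Φ(δ − 1.960) + Φ(−δ − 1.960) = Φ(0.699) + Φ(-4.619) = 0.7579 + 0.0000 = 0.7579.

Power ≈ 0.758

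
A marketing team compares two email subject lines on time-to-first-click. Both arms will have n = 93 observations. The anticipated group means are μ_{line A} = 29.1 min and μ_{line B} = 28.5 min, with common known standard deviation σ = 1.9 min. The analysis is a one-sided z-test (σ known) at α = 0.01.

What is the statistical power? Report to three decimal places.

Standardized effect: d = |μ_{line A} − μ_{line B}| / σ = |29.1 − 28.5| / 1.9 = 0.3158
Noncentrality parameter: δ = d·√(n/2) = 0.3158 × √(93/2) = 2.1534
Critical value for a one-sided test at α = 0.01: z_α = 2.326.
Power = Φ(δ − 2.326) = Φ(-0.173) = 0.4313.

Power ≈ 0.431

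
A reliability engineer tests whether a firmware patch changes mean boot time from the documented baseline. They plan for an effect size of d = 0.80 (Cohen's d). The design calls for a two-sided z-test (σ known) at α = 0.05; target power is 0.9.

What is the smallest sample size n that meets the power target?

n = 17

For power 0.9 need Φ(δ − z_{0.025}) = 0.9, so δ = z_{0.025} + z_{0.10} = 1.960 + 1.282 = 3.242.
(The Φ(−δ − z_{α/2}) term is vanishingly small for δ > 0 and is dropped in the standard sample-size formula.)
δ = d·√n ⇒ n = (δ/d)² = (3.242 / 0.80)² = 16.42.
Round up to the next whole unit.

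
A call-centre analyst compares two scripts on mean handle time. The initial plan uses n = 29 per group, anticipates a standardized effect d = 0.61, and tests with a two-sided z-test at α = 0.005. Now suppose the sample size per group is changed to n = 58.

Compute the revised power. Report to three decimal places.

Power ≈ 0.684

With n = 58 per group: δ = d·√(n/2) = 0.61 × √(58/2) = 3.2850. Critical value z_{0.0025} = 2.807.
Revised power = Φ(δ − 2.807) + Φ(−δ − 2.807) = Φ(0.478) + Φ(-6.092) = 0.6836 + 0.0000 = 0.6836.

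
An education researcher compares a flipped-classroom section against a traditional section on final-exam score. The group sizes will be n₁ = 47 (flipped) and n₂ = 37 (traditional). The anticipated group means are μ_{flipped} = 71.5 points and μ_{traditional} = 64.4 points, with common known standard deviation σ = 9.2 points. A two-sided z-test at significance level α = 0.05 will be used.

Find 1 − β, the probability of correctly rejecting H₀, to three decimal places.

Standardized effect: d = |μ_{flipped} − μ_{traditional}| / σ = |71.5 − 64.4| / 9.2 = 0.7717
Noncentrality parameter: δ = d / √(1/n₁ + 1/n₂) = 0.7717 / √(1/47 + 1/37) = 3.5114
Critical value for a two-sided test at α = 0.05: z_{α/2} = 1.960.
Power = Φ(δ − 1.960) + Φ(−δ − 1.960) = Φ(1.551) + Φ(-5.471) = 0.9396 + 0.0000 = 0.9396.

Power ≈ 0.940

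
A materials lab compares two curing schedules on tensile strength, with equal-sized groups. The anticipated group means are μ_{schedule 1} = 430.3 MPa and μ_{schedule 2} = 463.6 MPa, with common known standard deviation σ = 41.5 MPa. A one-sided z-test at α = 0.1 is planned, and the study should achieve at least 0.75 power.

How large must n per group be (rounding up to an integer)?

Standardized effect: d = |μ_{schedule 1} − μ_{schedule 2}| / σ = |430.3 − 463.6| / 41.5 = 0.8024
Set Φ(δ − 1.282) = 0.75; then δ − 1.282 = Φ⁻¹(0.75) = 0.674, giving δ = 1.956.
δ = d·√(n/2) ⇒ n = 2(δ/d)² = 2 × (1.956 / 0.8024)² = 11.88.
Round up to the next whole unit.

n = 12 per group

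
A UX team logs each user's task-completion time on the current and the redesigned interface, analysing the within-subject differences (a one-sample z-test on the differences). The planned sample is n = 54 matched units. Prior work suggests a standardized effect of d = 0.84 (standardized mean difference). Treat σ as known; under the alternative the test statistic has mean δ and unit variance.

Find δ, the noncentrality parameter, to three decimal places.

The noncentrality parameter scales effect size by the design's sample-size factor: δ = d·√n = 0.84 × √54 = 6.1727

δ ≈ 6.173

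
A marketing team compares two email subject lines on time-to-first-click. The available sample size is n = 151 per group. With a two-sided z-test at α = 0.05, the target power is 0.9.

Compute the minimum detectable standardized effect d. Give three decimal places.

Need Φ(δ − 1.960) = 0.9, so δ = 1.960 + 1.282 = 3.242.
(The second rejection-region term Φ(−δ − z_{α/2}) is negligible and dropped.)
δ = d·√(n/2) ⇒ d = δ/√(n/2) = 3.242/√(151/2) = 0.3731.

d ≈ 0.373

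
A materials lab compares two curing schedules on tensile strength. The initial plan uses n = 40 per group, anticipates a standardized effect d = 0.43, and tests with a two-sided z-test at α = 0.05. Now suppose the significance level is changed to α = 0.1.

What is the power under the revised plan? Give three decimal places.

Power ≈ 0.610

δ = d·√(n/2) = 0.43 × √(40/2) = 1.9230 (unchanged). New critical value: z_{0.05} = 1.645.
Revised power = Φ(δ − 1.645) + Φ(−δ − 1.645) = Φ(0.278) + Φ(-3.568) = 0.6096 + 0.0002 = 0.6097.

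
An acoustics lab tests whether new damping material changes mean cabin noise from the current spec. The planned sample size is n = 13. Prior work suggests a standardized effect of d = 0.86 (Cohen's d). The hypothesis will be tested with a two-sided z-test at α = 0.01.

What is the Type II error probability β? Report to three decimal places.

β ≈ 0.300

Noncentrality parameter: δ = d·√n = 0.86 × √13 = 3.1008
Critical value for a two-sided test at α = 0.01: z_{α/2} = 2.576.
Power = Φ(δ − 2.576) + Φ(−δ − 2.576) = Φ(0.525) + Φ(-5.677) = 0.7002 + 0.0000 = 0.7002.
Type II error: β = 1 − power = 1 − 0.7002 = 0.2998.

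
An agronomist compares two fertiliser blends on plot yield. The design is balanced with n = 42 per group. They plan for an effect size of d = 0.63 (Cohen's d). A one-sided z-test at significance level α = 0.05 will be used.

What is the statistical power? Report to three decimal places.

Power ≈ 0.893

Noncentrality parameter: δ = d·√(n/2) = 0.63 × √(42/2) = 2.8870
One-sided α = 0.05 → critical value z_{0.05} = 1.645.
Power = P(Z > 1.645 − δ) = Φ(1.242) = 0.8929.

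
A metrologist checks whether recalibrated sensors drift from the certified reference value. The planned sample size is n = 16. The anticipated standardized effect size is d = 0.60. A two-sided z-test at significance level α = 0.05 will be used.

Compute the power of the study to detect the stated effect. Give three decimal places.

Noncentrality parameter: δ = d·√n = 0.60 × √16 = 2.4000
Critical value for a two-sided test at α = 0.05: z_{α/2} = 1.960.
Power = Φ(δ − 1.960) + Φ(−δ − 1.960) = Φ(0.440) + Φ(-4.360) = 0.6700 + 0.0000 = 0.6701.

Power ≈ 0.670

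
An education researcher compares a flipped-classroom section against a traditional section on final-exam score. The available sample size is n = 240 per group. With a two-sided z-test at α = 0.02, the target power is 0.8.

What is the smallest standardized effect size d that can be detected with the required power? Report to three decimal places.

d ≈ 0.289

Need Φ(δ − 2.326) = 0.8, so δ = 2.326 + 0.842 = 3.168.
(The second rejection-region term Φ(−δ − z_{α/2}) is negligible and dropped.)
δ = d·√(n/2) ⇒ d = δ/√(n/2) = 3.168/√(240/2) = 0.2892.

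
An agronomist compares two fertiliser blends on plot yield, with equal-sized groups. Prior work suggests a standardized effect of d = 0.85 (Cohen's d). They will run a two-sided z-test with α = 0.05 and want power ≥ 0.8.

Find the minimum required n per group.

Set Φ(δ − 1.960) = 0.8; then δ − 1.960 = Φ⁻¹(0.8) = 0.842, giving δ = 2.802.
(Ignoring the negligible lower-tail rejection probability gives the usual closed-form inversion.)
δ = d·√(n/2) ⇒ n = 2(δ/d)² = 2 × (2.802 / 0.85)² = 21.73.
Rounding up, n = 22 per group.

n = 22 per group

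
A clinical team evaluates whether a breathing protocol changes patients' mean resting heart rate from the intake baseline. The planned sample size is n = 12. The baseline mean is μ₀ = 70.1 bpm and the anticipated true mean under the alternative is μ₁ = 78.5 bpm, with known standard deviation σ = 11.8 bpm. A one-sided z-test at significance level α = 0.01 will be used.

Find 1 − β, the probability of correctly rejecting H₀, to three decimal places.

Power ≈ 0.556

Standardized effect: d = |μ₁ − μ₀| / σ = |78.5 − 70.1| / 11.8 = 0.7119
Noncentrality parameter: δ = d·√n = 0.7119 × √12 = 2.4660
Critical value for a one-sided test at α = 0.01: z_α = 2.326.
Power = Φ(δ − 2.326) = Φ(0.140) = 0.5555.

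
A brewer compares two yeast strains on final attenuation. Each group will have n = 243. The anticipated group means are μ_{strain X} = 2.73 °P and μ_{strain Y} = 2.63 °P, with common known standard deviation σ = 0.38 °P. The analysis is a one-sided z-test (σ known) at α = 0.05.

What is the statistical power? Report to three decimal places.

Standardized effect: d = |μ_{strain X} − μ_{strain Y}| / σ = |2.73 − 2.63| / 0.38 = 0.2632
Noncentrality parameter: δ = d·√(n/2) = 0.2632 × √(243/2) = 2.9007
One-sided α = 0.05 → critical value z_{0.05} = 1.645.
Power = Φ(δ − 1.645) = Φ(1.256) = 0.8954.

Power ≈ 0.895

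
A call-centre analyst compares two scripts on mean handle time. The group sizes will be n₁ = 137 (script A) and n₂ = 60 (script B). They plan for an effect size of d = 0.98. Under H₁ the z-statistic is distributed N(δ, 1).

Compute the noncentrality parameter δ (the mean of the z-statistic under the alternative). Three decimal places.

δ ≈ 6.330

The noncentrality parameter scales effect size by the design's sample-size factor: δ = d / √(1/n₁ + 1/n₂) = 0.98 / √(1/137 + 1/60) = 6.3304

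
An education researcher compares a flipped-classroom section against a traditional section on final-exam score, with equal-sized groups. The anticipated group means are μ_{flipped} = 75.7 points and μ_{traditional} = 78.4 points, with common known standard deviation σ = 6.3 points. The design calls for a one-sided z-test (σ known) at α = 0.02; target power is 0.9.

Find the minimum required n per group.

n = 122 per group

Standardized effect: d = |μ_{flipped} − μ_{traditional}| / σ = |75.7 − 78.4| / 6.3 = 0.4286
For power 0.9 need Φ(δ − z_{0.02}) = 0.9, so δ = z_{0.02} + z_{0.10} = 2.054 + 1.282 = 3.335.
δ = d·√(n/2) ⇒ n = 2(δ/d)² = 2 × (3.335 / 0.4286)² = 121.13.
Rounding up, n = 122 per group.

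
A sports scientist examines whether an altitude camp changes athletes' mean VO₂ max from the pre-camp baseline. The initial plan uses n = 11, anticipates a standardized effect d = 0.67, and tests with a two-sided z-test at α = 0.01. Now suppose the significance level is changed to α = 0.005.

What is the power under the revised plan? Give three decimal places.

δ = d·√n = 0.67 × √11 = 2.2221 (unchanged). New critical value: z_{0.0025} = 2.807.
Revised power = Φ(δ − 2.807) + Φ(−δ − 2.807) = Φ(-0.585) + Φ(-5.029) = 0.2793 + 0.0000 = 0.2793.

Power ≈ 0.279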